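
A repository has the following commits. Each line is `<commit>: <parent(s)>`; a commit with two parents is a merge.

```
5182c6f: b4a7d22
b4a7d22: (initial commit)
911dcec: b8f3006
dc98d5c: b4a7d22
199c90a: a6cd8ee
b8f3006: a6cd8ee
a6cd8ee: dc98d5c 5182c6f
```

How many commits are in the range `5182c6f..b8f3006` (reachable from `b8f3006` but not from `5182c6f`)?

Reachable from b8f3006: {5182c6f, a6cd8ee, b4a7d22, b8f3006, dc98d5c}.
Reachable from 5182c6f: {5182c6f, b4a7d22}.
In b8f3006's history but not 5182c6f's: {a6cd8ee, b8f3006, dc98d5c} — 3 commits.

3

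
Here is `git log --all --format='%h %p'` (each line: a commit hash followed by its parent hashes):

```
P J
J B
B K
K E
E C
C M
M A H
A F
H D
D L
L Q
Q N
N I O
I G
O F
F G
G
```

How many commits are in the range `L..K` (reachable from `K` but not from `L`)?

7

Reachable from K: {A, C, D, E, F, G, H, I, K, L, M, N, O, Q}.
Reachable from L: {F, G, I, L, N, O, Q}.
In K's history but not L's: {A, C, D, E, H, K, M} — 7 commits.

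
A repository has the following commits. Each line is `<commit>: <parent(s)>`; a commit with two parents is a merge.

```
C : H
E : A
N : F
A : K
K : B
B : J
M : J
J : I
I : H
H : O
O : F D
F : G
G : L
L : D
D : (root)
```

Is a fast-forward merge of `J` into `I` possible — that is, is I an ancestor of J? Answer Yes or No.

A fast-forward from I to J is possible iff I is an ancestor of J.
Ancestors of J: {D, F, G, H, I, J, L, O}.
I is among them, so fast-forward is possible.

Yes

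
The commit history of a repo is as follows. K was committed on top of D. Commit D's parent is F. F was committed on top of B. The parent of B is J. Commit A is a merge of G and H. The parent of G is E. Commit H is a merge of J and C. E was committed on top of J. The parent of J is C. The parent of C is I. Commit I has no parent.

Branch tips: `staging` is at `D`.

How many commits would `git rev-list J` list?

Walking parent pointers from J: reachable set = {C, I, J}.
That is 3 commits.

3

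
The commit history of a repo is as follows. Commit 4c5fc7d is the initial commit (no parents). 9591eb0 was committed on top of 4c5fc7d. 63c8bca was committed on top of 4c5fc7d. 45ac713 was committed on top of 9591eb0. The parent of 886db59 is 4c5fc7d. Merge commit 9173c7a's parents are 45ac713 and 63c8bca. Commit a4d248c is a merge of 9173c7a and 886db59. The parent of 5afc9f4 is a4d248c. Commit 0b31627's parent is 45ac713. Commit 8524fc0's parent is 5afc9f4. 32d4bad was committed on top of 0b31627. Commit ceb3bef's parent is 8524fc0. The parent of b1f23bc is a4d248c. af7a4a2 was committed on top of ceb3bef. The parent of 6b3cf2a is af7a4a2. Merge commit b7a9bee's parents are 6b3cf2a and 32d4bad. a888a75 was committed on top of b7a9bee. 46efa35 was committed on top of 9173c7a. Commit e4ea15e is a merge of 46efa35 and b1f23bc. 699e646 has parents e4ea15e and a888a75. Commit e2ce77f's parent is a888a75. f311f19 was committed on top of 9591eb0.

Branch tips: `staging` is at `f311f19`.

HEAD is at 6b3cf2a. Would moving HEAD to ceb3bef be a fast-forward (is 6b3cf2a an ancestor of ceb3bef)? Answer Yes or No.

No

A fast-forward from 6b3cf2a to ceb3bef is possible iff 6b3cf2a is an ancestor of ceb3bef.
Ancestors of ceb3bef: {45ac713, 4c5fc7d, 5afc9f4, 63c8bca, 8524fc0, 886db59, 9173c7a, 9591eb0, a4d248c, ceb3bef}.
6b3cf2a is not among them, so fast-forward is not possible.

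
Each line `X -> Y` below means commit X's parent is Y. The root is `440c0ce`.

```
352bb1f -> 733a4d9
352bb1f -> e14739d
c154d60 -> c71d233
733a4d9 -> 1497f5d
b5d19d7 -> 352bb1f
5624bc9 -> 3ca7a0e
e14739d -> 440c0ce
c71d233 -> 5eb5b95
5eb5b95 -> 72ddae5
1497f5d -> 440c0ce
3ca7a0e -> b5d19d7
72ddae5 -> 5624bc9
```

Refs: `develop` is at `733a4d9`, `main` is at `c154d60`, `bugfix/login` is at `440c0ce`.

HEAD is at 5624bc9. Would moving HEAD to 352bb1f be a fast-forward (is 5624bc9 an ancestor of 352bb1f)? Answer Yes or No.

A fast-forward from 5624bc9 to 352bb1f is possible iff 5624bc9 is an ancestor of 352bb1f.
Ancestors of 352bb1f: {1497f5d, 352bb1f, 440c0ce, 733a4d9, e14739d}.
5624bc9 is not among them, so fast-forward is not possible.

No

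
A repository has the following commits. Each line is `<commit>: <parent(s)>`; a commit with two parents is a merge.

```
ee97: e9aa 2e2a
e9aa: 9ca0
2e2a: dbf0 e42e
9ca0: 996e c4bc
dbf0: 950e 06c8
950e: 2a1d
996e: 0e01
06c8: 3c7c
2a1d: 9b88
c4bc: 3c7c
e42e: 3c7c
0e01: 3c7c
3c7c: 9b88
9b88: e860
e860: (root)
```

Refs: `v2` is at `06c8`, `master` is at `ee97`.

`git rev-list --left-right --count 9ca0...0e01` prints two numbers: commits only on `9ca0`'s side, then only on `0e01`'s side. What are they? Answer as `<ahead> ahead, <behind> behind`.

3 ahead, 0 behind

Reachable from 9ca0: {0e01, 3c7c, 996e, 9b88, 9ca0, c4bc, e860}.
Reachable from 0e01: {0e01, 3c7c, 9b88, e860}.
Only in 9ca0's history (ahead): {996e, 9ca0, c4bc} — 3.
Only in 0e01's history (behind): {} — 0.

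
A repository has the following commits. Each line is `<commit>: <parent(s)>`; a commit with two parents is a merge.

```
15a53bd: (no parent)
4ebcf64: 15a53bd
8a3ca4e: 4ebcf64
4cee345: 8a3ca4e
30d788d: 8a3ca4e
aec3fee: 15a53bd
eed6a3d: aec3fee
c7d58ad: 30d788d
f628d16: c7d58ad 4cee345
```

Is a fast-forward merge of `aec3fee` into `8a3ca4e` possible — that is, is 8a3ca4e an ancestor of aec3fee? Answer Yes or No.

No

A fast-forward from 8a3ca4e to aec3fee is possible iff 8a3ca4e is an ancestor of aec3fee.
Ancestors of aec3fee: {15a53bd, aec3fee}.
8a3ca4e is not among them, so fast-forward is not possible.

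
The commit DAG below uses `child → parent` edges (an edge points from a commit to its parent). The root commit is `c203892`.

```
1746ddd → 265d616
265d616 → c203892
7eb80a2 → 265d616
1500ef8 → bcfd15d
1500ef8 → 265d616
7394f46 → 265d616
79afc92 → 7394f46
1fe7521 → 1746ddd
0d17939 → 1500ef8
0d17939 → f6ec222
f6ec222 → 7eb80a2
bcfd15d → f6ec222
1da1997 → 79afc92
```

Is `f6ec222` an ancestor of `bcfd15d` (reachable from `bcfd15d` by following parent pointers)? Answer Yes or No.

Ancestors of bcfd15d (commits reachable by following parents): {265d616, 7eb80a2, bcfd15d, c203892, f6ec222}.
f6ec222 is in that set, so it is an ancestor of bcfd15d.

Yes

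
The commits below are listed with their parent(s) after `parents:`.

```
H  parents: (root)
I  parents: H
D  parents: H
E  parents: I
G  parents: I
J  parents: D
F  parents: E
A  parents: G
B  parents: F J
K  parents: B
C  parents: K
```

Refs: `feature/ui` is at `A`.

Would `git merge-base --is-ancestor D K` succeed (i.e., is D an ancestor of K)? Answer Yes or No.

Ancestors of K (commits reachable by following parents): {B, D, E, F, H, I, J, K}.
D is in that set, so it is an ancestor of K.

Yes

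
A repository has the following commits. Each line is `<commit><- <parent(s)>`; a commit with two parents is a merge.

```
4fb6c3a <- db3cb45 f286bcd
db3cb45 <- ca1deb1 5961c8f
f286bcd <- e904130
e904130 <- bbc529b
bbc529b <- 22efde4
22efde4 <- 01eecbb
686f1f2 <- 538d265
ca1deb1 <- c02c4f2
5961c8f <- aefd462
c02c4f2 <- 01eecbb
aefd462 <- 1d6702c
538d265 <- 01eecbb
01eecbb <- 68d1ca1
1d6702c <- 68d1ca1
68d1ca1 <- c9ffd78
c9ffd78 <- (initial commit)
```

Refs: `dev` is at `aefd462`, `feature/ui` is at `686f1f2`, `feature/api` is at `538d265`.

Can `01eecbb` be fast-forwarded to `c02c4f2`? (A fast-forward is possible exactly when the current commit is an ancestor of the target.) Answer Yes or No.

Yes

A fast-forward from 01eecbb to c02c4f2 is possible iff 01eecbb is an ancestor of c02c4f2.
Ancestors of c02c4f2: {01eecbb, 68d1ca1, c02c4f2, c9ffd78}.
01eecbb is among them, so fast-forward is possible.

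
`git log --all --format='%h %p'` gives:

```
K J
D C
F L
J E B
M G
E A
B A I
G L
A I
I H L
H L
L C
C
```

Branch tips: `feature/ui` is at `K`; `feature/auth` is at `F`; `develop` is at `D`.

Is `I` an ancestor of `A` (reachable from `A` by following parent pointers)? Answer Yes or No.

Ancestors of A (commits reachable by following parents): {A, C, H, I, L}.
I is in that set, so it is an ancestor of A.

Yes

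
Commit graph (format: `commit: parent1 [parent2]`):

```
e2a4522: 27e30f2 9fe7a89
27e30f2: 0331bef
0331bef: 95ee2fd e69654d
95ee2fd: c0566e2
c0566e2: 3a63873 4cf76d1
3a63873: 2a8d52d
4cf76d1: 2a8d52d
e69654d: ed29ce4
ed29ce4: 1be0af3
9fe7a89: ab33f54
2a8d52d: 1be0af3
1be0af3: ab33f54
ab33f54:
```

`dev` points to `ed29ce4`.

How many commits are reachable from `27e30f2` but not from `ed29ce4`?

8

Reachable from 27e30f2: {0331bef, 1be0af3, 27e30f2, 2a8d52d, 3a63873, 4cf76d1, 95ee2fd, ab33f54, c0566e2, e69654d, ed29ce4}.
Reachable from ed29ce4: {1be0af3, ab33f54, ed29ce4}.
In 27e30f2's history but not ed29ce4's: {0331bef, 27e30f2, 2a8d52d, 3a63873, 4cf76d1, 95ee2fd, c0566e2, e69654d} — 8 commits.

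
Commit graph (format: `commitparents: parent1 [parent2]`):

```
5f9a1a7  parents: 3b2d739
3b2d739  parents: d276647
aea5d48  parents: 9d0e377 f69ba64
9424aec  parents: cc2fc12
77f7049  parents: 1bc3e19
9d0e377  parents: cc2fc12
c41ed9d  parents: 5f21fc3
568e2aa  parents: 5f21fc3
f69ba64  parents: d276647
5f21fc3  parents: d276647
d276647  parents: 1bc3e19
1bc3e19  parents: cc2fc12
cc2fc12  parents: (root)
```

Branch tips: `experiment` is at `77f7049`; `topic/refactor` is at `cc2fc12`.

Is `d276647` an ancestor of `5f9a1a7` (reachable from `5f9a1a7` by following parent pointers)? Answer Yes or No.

Yes

Ancestors of 5f9a1a7 (commits reachable by following parents): {1bc3e19, 3b2d739, 5f9a1a7, cc2fc12, d276647}.
d276647 is in that set, so it is an ancestor of 5f9a1a7.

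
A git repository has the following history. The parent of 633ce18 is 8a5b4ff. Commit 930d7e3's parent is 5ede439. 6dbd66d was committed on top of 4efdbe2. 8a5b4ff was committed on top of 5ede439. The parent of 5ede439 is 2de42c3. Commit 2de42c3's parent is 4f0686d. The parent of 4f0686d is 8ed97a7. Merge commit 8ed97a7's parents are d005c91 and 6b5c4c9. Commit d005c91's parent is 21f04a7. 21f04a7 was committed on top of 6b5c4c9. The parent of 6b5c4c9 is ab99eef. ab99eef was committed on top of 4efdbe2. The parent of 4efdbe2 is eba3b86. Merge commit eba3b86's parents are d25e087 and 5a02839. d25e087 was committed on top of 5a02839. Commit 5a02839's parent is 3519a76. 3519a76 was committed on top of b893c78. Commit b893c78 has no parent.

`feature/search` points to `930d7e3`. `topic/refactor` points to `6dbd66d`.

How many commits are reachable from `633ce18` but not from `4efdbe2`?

10

Reachable from 633ce18: {21f04a7, 2de42c3, 3519a76, 4efdbe2, 4f0686d, 5a02839, 5ede439, 633ce18, 6b5c4c9, 8a5b4ff, 8ed97a7, ab99eef, b893c78, d005c91, d25e087, eba3b86}.
Reachable from 4efdbe2: {3519a76, 4efdbe2, 5a02839, b893c78, d25e087, eba3b86}.
In 633ce18's history but not 4efdbe2's: {21f04a7, 2de42c3, 4f0686d, 5ede439, 633ce18, 6b5c4c9, 8a5b4ff, 8ed97a7, ab99eef, d005c91} — 10 commits.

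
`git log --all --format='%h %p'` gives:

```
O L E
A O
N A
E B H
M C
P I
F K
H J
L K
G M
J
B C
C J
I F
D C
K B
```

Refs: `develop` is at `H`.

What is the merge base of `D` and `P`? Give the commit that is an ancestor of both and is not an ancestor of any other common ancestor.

Ancestors of D: {C, D, J}.
Ancestors of P: {B, C, F, I, J, K, P}.
Common ancestors: {C, J}.
Among these, C is not an ancestor of any other common ancestor — it is the merge base.

C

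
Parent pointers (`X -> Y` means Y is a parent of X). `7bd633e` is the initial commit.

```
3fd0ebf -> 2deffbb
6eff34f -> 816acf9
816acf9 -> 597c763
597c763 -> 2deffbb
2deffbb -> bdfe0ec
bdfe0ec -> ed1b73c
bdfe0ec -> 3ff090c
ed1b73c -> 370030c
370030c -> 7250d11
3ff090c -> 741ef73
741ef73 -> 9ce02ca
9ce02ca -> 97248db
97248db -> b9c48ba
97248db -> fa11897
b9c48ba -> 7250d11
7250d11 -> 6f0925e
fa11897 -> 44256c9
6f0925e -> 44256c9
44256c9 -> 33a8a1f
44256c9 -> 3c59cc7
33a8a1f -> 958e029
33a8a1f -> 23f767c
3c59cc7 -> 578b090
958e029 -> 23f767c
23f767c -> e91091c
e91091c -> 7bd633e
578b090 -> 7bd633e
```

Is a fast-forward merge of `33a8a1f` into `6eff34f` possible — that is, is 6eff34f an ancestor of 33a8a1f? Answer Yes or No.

No

A fast-forward from 6eff34f to 33a8a1f is possible iff 6eff34f is an ancestor of 33a8a1f.
Ancestors of 33a8a1f: {23f767c, 33a8a1f, 7bd633e, 958e029, e91091c}.
6eff34f is not among them, so fast-forward is not possible.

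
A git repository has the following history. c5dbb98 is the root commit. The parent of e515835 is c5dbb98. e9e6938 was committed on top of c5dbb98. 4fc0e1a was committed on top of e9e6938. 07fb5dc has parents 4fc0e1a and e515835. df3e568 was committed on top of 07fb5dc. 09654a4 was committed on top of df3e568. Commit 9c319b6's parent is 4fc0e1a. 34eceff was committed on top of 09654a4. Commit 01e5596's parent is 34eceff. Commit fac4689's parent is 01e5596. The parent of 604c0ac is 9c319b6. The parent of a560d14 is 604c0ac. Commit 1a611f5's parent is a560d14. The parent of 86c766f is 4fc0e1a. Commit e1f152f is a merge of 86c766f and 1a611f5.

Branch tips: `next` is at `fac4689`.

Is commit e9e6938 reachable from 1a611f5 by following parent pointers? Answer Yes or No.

Yes

Ancestors of 1a611f5 (commits reachable by following parents): {1a611f5, 4fc0e1a, 604c0ac, 9c319b6, a560d14, c5dbb98, e9e6938}.
e9e6938 is in that set, so it is an ancestor of 1a611f5.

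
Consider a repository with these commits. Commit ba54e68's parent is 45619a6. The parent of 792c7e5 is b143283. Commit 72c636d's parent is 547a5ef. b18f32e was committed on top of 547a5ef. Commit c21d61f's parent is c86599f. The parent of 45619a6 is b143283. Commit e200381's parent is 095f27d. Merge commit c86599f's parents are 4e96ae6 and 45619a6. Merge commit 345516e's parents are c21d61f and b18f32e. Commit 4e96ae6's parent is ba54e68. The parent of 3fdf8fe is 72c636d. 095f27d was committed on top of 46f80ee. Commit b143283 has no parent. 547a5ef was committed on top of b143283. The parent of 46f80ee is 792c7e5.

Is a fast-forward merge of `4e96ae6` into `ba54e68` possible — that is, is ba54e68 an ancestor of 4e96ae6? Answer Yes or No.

A fast-forward from ba54e68 to 4e96ae6 is possible iff ba54e68 is an ancestor of 4e96ae6.
Ancestors of 4e96ae6: {45619a6, 4e96ae6, b143283, ba54e68}.
ba54e68 is among them, so fast-forward is possible.

Yes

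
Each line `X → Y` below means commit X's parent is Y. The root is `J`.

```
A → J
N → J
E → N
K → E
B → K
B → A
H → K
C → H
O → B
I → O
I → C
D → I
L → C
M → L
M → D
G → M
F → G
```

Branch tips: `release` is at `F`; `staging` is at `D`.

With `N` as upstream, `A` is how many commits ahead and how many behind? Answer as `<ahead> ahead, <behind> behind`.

Reachable from A: {A, J}.
Reachable from N: {J, N}.
Only in A's history (ahead): {A} — 1.
Only in N's history (behind): {N} — 1.

1 ahead, 1 behind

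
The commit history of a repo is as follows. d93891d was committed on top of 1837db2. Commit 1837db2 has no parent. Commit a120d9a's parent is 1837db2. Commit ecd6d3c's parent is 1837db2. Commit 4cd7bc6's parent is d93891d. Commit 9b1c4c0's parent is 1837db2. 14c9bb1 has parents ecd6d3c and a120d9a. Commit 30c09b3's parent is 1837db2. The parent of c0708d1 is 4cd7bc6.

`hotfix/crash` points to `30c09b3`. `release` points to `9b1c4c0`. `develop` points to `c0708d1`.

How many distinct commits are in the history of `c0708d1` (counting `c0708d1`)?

Walking parent pointers from c0708d1: reachable set = {1837db2, 4cd7bc6, c0708d1, d93891d}.
That is 4 commits.

4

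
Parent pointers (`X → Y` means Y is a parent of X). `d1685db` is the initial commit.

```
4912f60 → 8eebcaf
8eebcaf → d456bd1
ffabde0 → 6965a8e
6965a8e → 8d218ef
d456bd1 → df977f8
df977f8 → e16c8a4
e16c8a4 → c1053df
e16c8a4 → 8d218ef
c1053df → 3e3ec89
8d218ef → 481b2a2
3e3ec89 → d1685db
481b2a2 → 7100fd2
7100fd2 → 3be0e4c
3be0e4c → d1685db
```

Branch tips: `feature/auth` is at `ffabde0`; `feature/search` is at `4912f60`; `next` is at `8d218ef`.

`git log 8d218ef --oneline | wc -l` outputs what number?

5

Walking parent pointers from 8d218ef: reachable set = {3be0e4c, 481b2a2, 7100fd2, 8d218ef, d1685db}.
That is 5 commits.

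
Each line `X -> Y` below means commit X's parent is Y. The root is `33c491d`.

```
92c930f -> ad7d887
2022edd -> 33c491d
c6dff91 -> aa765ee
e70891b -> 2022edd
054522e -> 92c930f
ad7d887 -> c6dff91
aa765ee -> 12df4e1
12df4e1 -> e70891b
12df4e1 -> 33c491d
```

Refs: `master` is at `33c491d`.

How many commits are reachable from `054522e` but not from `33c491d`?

Reachable from 054522e: {054522e, 12df4e1, 2022edd, 33c491d, 92c930f, aa765ee, ad7d887, c6dff91, e70891b}.
Reachable from 33c491d: {33c491d}.
In 054522e's history but not 33c491d's: {054522e, 12df4e1, 2022edd, 92c930f, aa765ee, ad7d887, c6dff91, e70891b} — 8 commits.

8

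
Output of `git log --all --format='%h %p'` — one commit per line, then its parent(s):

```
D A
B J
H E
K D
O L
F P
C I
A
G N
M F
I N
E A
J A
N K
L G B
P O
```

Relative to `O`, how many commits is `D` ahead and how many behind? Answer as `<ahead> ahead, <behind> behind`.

0 ahead, 7 behind

Reachable from D: {A, D}.
Reachable from O: {A, B, D, G, J, K, L, N, O}.
Only in D's history (ahead): {} — 0.
Only in O's history (behind): {B, G, J, K, L, N, O} — 7.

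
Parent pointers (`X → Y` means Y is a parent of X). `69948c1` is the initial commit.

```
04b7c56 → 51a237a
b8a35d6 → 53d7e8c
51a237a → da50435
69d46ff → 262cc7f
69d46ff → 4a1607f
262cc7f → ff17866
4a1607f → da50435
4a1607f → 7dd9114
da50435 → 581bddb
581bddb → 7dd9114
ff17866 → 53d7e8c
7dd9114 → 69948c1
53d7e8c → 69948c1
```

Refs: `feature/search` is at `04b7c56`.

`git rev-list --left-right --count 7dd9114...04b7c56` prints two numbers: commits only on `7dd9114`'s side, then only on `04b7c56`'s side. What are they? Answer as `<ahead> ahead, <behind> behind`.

0 ahead, 4 behind

Reachable from 7dd9114: {69948c1, 7dd9114}.
Reachable from 04b7c56: {04b7c56, 51a237a, 581bddb, 69948c1, 7dd9114, da50435}.
Only in 7dd9114's history (ahead): {} — 0.
Only in 04b7c56's history (behind): {04b7c56, 51a237a, 581bddb, da50435} — 4.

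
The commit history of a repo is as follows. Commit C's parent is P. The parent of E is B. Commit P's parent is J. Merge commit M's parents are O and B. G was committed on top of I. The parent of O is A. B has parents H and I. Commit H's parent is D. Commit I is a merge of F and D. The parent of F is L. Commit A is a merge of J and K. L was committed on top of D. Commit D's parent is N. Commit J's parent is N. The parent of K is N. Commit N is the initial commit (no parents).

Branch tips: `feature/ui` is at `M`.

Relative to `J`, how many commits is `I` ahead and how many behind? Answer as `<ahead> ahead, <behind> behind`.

4 ahead, 1 behind

Reachable from I: {D, F, I, L, N}.
Reachable from J: {J, N}.
Only in I's history (ahead): {D, F, I, L} — 4.
Only in J's history (behind): {J} — 1.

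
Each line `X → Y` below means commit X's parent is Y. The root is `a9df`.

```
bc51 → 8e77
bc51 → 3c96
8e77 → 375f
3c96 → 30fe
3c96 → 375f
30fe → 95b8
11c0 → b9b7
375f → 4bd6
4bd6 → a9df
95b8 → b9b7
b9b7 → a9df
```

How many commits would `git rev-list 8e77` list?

Walking parent pointers from 8e77: reachable set = {375f, 4bd6, 8e77, a9df}.
That is 4 commits.

4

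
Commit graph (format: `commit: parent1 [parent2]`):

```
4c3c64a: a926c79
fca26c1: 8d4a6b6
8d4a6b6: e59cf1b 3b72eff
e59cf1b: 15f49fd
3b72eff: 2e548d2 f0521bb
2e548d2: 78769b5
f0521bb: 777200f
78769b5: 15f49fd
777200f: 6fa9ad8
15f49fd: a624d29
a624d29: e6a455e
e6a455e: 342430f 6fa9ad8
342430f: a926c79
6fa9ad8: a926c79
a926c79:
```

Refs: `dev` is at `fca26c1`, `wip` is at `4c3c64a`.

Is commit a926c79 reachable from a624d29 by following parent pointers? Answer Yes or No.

Ancestors of a624d29 (commits reachable by following parents): {342430f, 6fa9ad8, a624d29, a926c79, e6a455e}.
a926c79 is in that set, so it is an ancestor of a624d29.

Yes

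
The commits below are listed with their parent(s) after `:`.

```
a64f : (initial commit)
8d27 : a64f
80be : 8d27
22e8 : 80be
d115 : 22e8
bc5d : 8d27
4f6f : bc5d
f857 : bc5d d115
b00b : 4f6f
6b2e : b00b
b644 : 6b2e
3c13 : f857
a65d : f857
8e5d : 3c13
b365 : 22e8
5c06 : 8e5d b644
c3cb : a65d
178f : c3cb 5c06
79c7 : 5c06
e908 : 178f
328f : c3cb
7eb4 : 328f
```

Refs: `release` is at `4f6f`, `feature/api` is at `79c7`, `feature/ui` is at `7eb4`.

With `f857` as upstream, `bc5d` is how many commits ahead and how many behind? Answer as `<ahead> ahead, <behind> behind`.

Reachable from bc5d: {8d27, a64f, bc5d}.
Reachable from f857: {22e8, 80be, 8d27, a64f, bc5d, d115, f857}.
Only in bc5d's history (ahead): {} — 0.
Only in f857's history (behind): {22e8, 80be, d115, f857} — 4.

0 ahead, 4 behind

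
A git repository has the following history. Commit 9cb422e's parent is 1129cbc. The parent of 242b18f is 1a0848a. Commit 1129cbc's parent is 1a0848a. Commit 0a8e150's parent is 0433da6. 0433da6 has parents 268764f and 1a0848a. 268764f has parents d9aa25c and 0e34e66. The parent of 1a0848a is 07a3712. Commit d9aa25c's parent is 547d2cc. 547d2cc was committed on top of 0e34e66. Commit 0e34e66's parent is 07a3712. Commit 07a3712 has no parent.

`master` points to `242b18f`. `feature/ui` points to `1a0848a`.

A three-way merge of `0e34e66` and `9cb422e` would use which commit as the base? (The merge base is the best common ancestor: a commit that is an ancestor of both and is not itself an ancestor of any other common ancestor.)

Ancestors of 0e34e66: {07a3712, 0e34e66}.
Ancestors of 9cb422e: {07a3712, 1129cbc, 1a0848a, 9cb422e}.
Common ancestors: {07a3712}.
The only common ancestor is 07a3712, so it is the merge base.

07a3712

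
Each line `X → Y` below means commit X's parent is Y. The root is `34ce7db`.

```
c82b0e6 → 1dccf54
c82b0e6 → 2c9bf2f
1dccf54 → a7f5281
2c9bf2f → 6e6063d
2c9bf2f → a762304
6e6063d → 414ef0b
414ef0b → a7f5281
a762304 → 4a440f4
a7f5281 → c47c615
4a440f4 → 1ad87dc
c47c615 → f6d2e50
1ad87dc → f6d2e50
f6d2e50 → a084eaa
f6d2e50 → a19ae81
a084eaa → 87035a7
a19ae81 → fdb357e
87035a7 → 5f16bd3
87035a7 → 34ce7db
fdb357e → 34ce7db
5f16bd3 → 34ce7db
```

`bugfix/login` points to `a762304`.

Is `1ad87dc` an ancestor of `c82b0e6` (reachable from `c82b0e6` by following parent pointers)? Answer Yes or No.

Yes

Ancestors of c82b0e6 (commits reachable by following parents): {1ad87dc, 1dccf54, 2c9bf2f, 34ce7db, 414ef0b, 4a440f4, 5f16bd3, 6e6063d, 87035a7, a084eaa, a19ae81, a762304, a7f5281, c47c615, c82b0e6, f6d2e50, fdb357e}.
1ad87dc is in that set, so it is an ancestor of c82b0e6.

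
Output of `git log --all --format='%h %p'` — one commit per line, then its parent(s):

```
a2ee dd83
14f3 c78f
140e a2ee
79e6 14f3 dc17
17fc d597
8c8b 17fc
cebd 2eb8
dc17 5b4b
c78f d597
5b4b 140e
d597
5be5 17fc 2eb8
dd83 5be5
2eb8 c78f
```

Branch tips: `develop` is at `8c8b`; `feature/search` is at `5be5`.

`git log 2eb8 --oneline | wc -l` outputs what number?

Walking parent pointers from 2eb8: reachable set = {2eb8, c78f, d597}.
That is 3 commits.

3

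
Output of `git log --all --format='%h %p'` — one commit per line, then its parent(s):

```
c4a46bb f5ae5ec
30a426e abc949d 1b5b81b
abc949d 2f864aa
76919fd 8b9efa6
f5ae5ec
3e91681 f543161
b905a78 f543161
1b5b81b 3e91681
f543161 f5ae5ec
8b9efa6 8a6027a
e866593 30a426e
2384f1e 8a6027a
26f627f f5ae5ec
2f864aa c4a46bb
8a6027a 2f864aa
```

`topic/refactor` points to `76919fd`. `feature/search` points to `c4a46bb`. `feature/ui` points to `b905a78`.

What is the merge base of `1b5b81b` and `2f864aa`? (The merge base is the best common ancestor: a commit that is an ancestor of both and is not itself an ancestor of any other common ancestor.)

f5ae5ec

Ancestors of 1b5b81b: {1b5b81b, 3e91681, f543161, f5ae5ec}.
Ancestors of 2f864aa: {2f864aa, c4a46bb, f5ae5ec}.
Common ancestors: {f5ae5ec}.
The only common ancestor is f5ae5ec, so it is the merge base.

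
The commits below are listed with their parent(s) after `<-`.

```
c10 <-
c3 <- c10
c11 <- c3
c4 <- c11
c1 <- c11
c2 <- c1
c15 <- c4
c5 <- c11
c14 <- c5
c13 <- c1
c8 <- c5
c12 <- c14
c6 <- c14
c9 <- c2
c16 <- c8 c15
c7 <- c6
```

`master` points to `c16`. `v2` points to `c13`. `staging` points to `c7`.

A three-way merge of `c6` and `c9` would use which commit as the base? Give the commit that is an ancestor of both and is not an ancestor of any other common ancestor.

c11

Ancestors of c6: {c10, c11, c14, c3, c5, c6}.
Ancestors of c9: {c1, c10, c11, c2, c3, c9}.
Common ancestors: {c10, c11, c3}.
Among these, c11 is not an ancestor of any other common ancestor — it is the merge base.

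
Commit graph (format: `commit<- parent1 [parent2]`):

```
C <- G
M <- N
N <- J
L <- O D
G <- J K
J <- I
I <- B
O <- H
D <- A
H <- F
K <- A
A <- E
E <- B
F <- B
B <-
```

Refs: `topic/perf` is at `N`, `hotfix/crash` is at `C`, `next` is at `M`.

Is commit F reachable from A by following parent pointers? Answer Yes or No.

Ancestors of A: {A, B, E}.
F is not in that set, so it is not an ancestor of A.

No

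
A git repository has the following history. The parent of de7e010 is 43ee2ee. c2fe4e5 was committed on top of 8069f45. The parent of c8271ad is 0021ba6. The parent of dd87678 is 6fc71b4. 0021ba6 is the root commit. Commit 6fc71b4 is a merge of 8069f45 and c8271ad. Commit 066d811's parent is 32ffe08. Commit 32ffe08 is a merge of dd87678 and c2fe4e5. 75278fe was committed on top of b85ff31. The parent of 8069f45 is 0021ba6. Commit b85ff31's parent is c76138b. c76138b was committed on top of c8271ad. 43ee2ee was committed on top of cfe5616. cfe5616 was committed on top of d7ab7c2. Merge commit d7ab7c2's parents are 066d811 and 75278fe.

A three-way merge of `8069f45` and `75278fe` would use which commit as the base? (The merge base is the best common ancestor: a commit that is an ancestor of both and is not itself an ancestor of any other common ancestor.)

Ancestors of 8069f45: {0021ba6, 8069f45}.
Ancestors of 75278fe: {0021ba6, 75278fe, b85ff31, c76138b, c8271ad}.
Common ancestors: {0021ba6}.
The only common ancestor is 0021ba6, so it is the merge base.

0021ba6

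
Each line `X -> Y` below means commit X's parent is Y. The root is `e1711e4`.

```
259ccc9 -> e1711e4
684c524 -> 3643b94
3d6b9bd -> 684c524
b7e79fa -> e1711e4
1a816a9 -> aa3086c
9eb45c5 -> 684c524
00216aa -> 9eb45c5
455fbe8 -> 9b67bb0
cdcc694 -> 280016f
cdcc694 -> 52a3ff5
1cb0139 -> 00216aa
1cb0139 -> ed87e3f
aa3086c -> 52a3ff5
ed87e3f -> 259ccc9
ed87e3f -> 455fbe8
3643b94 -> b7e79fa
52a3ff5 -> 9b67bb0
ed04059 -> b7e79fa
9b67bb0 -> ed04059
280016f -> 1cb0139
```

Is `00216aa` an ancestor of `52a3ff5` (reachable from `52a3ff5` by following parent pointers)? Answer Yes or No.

No

Ancestors of 52a3ff5: {52a3ff5, 9b67bb0, b7e79fa, e1711e4, ed04059}.
00216aa is not in that set, so it is not an ancestor of 52a3ff5.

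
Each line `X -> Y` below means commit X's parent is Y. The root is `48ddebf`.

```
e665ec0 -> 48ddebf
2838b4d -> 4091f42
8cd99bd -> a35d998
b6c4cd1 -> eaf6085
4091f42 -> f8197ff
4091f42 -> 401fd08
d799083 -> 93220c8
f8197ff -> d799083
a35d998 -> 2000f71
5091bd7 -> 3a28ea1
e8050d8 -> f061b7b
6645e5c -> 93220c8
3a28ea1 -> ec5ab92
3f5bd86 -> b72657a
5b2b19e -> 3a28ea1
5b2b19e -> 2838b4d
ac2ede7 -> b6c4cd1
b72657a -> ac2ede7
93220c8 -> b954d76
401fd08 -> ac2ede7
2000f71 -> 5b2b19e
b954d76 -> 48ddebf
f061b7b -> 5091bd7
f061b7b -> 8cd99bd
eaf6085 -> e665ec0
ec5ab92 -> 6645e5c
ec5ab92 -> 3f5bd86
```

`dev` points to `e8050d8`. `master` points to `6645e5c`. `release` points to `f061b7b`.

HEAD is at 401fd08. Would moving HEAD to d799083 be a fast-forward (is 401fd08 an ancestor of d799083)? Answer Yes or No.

A fast-forward from 401fd08 to d799083 is possible iff 401fd08 is an ancestor of d799083.
Ancestors of d799083: {48ddebf, 93220c8, b954d76, d799083}.
401fd08 is not among them, so fast-forward is not possible.

No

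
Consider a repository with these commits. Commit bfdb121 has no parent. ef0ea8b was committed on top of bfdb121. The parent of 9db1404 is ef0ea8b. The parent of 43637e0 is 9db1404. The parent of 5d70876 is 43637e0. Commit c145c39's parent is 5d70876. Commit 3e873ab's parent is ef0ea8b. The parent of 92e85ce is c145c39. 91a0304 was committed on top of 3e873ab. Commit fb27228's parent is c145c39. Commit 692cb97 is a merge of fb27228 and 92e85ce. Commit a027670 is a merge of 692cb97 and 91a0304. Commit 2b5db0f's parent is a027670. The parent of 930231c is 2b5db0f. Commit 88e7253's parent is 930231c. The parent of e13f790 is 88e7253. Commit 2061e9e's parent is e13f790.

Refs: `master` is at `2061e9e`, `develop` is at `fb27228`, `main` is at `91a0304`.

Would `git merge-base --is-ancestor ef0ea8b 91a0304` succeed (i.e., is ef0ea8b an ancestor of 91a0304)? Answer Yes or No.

Ancestors of 91a0304 (commits reachable by following parents): {3e873ab, 91a0304, bfdb121, ef0ea8b}.
ef0ea8b is in that set, so it is an ancestor of 91a0304.

Yes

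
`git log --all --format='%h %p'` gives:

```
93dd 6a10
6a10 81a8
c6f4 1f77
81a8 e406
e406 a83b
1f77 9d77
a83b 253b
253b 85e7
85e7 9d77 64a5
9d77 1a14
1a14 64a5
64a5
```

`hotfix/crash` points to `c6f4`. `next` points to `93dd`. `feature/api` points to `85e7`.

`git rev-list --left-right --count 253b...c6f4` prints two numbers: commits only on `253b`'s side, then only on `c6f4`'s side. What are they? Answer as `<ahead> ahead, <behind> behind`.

2 ahead, 2 behind

Reachable from 253b: {1a14, 253b, 64a5, 85e7, 9d77}.
Reachable from c6f4: {1a14, 1f77, 64a5, 9d77, c6f4}.
Only in 253b's history (ahead): {253b, 85e7} — 2.
Only in c6f4's history (behind): {1f77, c6f4} — 2.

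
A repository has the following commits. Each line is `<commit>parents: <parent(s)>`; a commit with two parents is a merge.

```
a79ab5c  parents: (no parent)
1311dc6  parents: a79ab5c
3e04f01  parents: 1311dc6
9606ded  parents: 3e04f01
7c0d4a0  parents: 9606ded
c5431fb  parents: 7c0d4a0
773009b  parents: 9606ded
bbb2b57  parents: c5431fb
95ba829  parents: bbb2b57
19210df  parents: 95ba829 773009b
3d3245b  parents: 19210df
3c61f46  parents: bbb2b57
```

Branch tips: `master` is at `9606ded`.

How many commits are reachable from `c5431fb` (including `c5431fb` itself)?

6

Walking parent pointers from c5431fb: reachable set = {1311dc6, 3e04f01, 7c0d4a0, 9606ded, a79ab5c, c5431fb}.
That is 6 commits.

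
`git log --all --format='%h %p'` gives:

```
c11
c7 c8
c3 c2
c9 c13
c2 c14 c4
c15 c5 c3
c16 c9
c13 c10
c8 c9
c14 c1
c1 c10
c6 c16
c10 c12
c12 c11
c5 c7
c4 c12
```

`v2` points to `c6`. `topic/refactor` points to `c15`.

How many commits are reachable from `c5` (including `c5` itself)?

Walking parent pointers from c5: reachable set = {c10, c11, c12, c13, c5, c7, c8, c9}.
That is 8 commits.

8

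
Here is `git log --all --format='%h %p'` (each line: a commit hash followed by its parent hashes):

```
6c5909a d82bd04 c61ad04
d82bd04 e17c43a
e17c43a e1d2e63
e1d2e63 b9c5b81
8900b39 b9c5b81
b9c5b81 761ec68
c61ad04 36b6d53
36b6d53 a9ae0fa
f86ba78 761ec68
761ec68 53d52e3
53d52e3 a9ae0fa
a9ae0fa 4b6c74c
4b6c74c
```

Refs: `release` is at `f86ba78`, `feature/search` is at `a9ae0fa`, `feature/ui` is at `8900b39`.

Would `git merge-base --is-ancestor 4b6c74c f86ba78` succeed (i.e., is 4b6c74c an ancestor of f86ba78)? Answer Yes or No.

Yes

Ancestors of f86ba78 (commits reachable by following parents): {4b6c74c, 53d52e3, 761ec68, a9ae0fa, f86ba78}.
4b6c74c is in that set, so it is an ancestor of f86ba78.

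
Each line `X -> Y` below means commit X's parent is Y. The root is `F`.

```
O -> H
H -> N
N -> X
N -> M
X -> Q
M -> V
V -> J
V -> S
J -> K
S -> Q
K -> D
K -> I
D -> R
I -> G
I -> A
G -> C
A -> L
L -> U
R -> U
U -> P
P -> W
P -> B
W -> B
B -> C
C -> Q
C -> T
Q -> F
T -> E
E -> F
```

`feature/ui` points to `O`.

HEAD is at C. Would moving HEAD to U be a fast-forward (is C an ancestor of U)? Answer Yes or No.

A fast-forward from C to U is possible iff C is an ancestor of U.
Ancestors of U: {B, C, E, F, P, Q, T, U, W}.
C is among them, so fast-forward is possible.

Yes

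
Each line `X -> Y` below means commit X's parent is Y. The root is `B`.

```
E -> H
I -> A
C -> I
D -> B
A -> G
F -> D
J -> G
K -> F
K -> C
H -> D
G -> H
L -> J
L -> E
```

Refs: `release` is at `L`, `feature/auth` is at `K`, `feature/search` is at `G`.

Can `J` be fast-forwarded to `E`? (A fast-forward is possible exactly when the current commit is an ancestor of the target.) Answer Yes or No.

No

A fast-forward from J to E is possible iff J is an ancestor of E.
Ancestors of E: {B, D, E, H}.
J is not among them, so fast-forward is not possible.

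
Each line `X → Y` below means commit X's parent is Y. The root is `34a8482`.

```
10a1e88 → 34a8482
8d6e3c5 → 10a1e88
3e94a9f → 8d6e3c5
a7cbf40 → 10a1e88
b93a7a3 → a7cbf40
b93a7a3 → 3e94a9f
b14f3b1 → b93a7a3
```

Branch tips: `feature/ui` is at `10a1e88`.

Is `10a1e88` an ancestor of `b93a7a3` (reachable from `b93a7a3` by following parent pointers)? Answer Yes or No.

Ancestors of b93a7a3 (commits reachable by following parents): {10a1e88, 34a8482, 3e94a9f, 8d6e3c5, a7cbf40, b93a7a3}.
10a1e88 is in that set, so it is an ancestor of b93a7a3.

Yes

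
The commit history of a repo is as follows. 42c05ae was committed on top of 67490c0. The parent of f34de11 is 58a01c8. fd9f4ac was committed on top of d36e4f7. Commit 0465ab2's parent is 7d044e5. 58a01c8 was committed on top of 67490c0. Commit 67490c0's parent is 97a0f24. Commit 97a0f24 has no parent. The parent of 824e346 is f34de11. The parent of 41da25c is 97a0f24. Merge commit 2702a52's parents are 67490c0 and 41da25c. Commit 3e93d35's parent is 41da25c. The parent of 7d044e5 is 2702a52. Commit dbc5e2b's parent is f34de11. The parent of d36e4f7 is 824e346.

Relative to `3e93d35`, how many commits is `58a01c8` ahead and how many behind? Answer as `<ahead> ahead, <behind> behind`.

2 ahead, 2 behind

Reachable from 58a01c8: {58a01c8, 67490c0, 97a0f24}.
Reachable from 3e93d35: {3e93d35, 41da25c, 97a0f24}.
Only in 58a01c8's history (ahead): {58a01c8, 67490c0} — 2.
Only in 3e93d35's history (behind): {3e93d35, 41da25c} — 2.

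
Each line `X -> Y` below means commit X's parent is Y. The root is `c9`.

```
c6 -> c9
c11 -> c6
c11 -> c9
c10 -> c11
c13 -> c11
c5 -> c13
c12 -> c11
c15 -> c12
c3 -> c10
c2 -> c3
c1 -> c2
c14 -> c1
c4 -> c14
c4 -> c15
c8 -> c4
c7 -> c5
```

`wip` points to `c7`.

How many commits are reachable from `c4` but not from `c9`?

Reachable from c4: {c1, c10, c11, c12, c14, c15, c2, c3, c4, c6, c9}.
Reachable from c9: {c9}.
In c4's history but not c9's: {c1, c10, c11, c12, c14, c15, c2, c3, c4, c6} — 10 commits.

10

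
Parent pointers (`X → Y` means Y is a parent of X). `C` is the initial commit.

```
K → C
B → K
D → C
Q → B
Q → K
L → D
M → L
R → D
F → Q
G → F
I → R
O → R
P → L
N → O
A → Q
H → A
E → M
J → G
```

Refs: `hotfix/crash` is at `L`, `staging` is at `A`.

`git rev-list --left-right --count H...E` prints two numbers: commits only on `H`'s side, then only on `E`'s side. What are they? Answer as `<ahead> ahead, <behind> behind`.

Reachable from H: {A, B, C, H, K, Q}.
Reachable from E: {C, D, E, L, M}.
Only in H's history (ahead): {A, B, H, K, Q} — 5.
Only in E's history (behind): {D, E, L, M} — 4.

5 ahead, 4 behind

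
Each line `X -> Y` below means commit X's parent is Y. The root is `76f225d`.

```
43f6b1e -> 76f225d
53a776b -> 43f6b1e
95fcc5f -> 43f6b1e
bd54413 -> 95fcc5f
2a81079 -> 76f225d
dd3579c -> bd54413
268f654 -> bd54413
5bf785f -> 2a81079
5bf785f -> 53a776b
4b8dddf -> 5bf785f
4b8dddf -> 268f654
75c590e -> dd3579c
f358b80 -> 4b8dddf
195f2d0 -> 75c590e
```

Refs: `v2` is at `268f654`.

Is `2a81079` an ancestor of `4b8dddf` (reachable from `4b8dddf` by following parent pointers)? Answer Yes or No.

Ancestors of 4b8dddf (commits reachable by following parents): {268f654, 2a81079, 43f6b1e, 4b8dddf, 53a776b, 5bf785f, 76f225d, 95fcc5f, bd54413}.
2a81079 is in that set, so it is an ancestor of 4b8dddf.

Yes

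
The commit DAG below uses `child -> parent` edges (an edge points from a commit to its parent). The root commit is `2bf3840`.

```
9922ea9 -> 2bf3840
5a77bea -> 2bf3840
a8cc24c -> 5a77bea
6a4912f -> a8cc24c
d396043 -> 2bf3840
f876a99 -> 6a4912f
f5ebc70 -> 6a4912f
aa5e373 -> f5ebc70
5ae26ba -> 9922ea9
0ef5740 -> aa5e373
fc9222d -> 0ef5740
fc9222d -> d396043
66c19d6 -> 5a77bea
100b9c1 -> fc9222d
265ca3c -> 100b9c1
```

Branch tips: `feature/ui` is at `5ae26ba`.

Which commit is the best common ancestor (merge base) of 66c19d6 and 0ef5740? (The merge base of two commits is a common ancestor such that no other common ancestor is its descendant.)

5a77bea

Ancestors of 66c19d6: {2bf3840, 5a77bea, 66c19d6}.
Ancestors of 0ef5740: {0ef5740, 2bf3840, 5a77bea, 6a4912f, a8cc24c, aa5e373, f5ebc70}.
Common ancestors: {2bf3840, 5a77bea}.
Among these, 5a77bea is not an ancestor of any other common ancestor — it is the merge base.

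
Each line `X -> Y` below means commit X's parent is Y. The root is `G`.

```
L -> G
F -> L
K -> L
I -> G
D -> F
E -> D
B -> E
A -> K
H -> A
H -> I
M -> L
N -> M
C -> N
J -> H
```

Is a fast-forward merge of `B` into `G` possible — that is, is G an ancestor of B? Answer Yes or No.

Yes

A fast-forward from G to B is possible iff G is an ancestor of B.
Ancestors of B: {B, D, E, F, G, L}.
G is among them, so fast-forward is possible.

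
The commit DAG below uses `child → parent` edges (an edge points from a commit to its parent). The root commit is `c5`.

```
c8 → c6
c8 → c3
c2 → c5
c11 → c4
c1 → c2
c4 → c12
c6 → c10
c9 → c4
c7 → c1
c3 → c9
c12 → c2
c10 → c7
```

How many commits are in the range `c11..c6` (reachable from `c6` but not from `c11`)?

Reachable from c6: {c1, c10, c2, c5, c6, c7}.
Reachable from c11: {c11, c12, c2, c4, c5}.
In c6's history but not c11's: {c1, c10, c6, c7} — 4 commits.

4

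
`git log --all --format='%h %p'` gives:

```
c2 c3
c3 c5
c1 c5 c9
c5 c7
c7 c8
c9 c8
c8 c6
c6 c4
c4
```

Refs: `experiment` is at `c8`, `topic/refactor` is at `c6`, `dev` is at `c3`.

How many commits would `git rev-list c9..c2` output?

4

Reachable from c2: {c2, c3, c4, c5, c6, c7, c8}.
Reachable from c9: {c4, c6, c8, c9}.
In c2's history but not c9's: {c2, c3, c5, c7} — 4 commits.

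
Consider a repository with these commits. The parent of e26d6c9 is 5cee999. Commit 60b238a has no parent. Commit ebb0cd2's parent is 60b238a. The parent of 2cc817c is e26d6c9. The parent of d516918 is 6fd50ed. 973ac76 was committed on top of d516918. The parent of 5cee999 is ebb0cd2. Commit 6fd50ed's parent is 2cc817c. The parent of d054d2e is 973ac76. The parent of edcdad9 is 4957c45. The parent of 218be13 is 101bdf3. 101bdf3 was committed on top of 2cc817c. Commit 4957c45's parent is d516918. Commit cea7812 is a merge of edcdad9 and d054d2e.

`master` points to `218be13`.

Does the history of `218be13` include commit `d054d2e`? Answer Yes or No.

No

Ancestors of 218be13: {101bdf3, 218be13, 2cc817c, 5cee999, 60b238a, e26d6c9, ebb0cd2}.
d054d2e is not in that set, so it is not an ancestor of 218be13.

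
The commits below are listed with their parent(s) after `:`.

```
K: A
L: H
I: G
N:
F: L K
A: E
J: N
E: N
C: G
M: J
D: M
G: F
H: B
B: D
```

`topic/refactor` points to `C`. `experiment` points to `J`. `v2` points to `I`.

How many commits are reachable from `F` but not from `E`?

9

Reachable from F: {A, B, D, E, F, H, J, K, L, M, N}.
Reachable from E: {E, N}.
In F's history but not E's: {A, B, D, F, H, J, K, L, M} — 9 commits.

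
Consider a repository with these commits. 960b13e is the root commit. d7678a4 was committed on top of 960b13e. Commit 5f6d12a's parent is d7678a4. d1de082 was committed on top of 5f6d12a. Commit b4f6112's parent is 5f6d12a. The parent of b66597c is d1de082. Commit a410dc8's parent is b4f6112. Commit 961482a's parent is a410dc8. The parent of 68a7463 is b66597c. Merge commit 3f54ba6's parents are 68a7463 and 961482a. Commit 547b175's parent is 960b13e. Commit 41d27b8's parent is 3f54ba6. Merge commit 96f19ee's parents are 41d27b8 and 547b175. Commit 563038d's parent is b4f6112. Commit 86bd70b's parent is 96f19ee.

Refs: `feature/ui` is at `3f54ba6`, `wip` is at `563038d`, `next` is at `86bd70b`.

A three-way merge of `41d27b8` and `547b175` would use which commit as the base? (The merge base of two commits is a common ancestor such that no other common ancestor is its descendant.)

960b13e

Ancestors of 41d27b8: {3f54ba6, 41d27b8, 5f6d12a, 68a7463, 960b13e, 961482a, a410dc8, b4f6112, b66597c, d1de082, d7678a4}.
Ancestors of 547b175: {547b175, 960b13e}.
Common ancestors: {960b13e}.
The only common ancestor is 960b13e, so it is the merge base.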